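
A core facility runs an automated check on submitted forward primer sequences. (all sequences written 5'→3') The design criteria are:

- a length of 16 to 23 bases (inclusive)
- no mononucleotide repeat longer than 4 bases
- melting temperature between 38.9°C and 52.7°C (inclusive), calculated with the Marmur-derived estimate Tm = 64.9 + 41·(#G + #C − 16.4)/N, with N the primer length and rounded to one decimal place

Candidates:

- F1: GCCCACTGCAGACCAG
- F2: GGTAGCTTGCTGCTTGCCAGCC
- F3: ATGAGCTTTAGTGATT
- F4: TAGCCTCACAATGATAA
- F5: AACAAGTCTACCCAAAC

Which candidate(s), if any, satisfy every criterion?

F1, F4 and F5.

F1 (16 nt, A=4 T=1 G=4 C=7): length 16 ✓; longest run = 3 ✓; Tm = 64.9 + 41·(11 − 16.4)/16 = 51.1°C ✓ — passes.
F2 (22 nt, A=2 T=6 G=7 C=7): length 22 ✓; longest run = 2 ✓; Tm = 64.9 + 41·(14 − 16.4)/22 = 60.4°C, outside 38.9–52.7°C ✗ — fails.
F3 (16 nt, A=4 T=7 G=4 C=1): length 16 ✓; longest run = 3 ✓; Tm = 64.9 + 41·(5 − 16.4)/16 = 35.7°C, outside 38.9–52.7°C ✗ — fails.
F4 (17 nt, A=7 T=4 G=2 C=4): length 17 ✓; longest run = 2 ✓; Tm = 64.9 + 41·(6 − 16.4)/17 = 39.8°C ✓ — passes.
F5 (17 nt, A=8 T=2 G=1 C=6): length 17 ✓; longest run = 3 ✓; Tm = 64.9 + 41·(7 − 16.4)/17 = 42.2°C ✓ — passes.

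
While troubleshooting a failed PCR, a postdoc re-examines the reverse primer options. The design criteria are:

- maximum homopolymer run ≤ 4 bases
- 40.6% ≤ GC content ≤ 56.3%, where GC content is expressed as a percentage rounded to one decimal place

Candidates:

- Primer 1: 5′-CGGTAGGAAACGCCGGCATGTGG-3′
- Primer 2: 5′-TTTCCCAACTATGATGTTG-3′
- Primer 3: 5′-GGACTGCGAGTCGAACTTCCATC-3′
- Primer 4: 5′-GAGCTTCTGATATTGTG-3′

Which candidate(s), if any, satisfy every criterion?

Primer 1 (23 nt, A=5 T=3 G=10 C=5): longest run = 3 ✓; GC 15/23 = 65.2%, outside 40.6–56.3% ✗ — fails.
Primer 2 (19 nt, A=4 T=8 G=3 C=4): longest run = 3 ✓; GC 7/19 = 36.8%, outside 40.6–56.3% ✗ — fails.
Primer 3 (23 nt, A=5 T=5 G=6 C=7): longest run = 2 ✓; GC 13/23 = 56.5%, outside 40.6–56.3% ✗ — fails.
Primer 4 (17 nt, A=3 T=7 G=5 C=2): longest run = 2 ✓; GC 7/17 = 41.2% ✓ — passes.

Primer 4 only.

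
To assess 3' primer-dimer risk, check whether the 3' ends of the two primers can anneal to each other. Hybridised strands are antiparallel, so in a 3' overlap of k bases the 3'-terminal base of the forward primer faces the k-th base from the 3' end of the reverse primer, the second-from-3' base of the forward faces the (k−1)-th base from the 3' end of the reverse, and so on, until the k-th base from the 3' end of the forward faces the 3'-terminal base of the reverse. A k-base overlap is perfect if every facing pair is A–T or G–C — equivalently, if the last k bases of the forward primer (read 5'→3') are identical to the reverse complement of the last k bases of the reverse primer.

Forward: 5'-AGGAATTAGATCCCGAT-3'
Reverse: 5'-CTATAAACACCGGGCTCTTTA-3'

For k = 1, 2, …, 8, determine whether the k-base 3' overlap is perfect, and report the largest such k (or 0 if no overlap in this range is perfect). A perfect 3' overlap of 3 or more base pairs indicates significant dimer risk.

Last 8 bases (5'→3') — forward …ATCCCGAT, reverse …GCTCTTTA.
Reverse complement of the reverse primer's last 8 bases: TAAAGAGC; its first k bases are the reverse complement of the reverse primer's last k bases, so a perfect k-base overlap needs the forward primer's last k bases to equal them.
Comparing (forward last k vs required): k=1: T vs T ✓; k=2: AT vs TA ✗; k=3: GAT vs TAA ✗; k=4: CGAT vs TAAA ✗; k=5: CCGAT vs TAAAG ✗; k=6: CCCGAT vs TAAAGA ✗; k=7: TCCCGAT vs TAAAGAG ✗; k=8: ATCCCGAT vs TAAAGAGC ✗.
Only k = 1 is perfect, so the longest perfect 3' overlap is 1.

Longest perfect overlap: 1 complementary base pair; below the dimer-risk threshold (threshold 3).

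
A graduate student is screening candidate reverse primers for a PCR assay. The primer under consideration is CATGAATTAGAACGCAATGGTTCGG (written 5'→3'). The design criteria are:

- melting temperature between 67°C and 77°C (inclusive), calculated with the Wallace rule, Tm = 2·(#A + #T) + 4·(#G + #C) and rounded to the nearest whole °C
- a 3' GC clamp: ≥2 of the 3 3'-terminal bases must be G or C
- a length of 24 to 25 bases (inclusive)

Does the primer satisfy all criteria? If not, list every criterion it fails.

Base counts: A=8, T=6, G=7, C=4 (length 25).
Tm: Tm = 2·14 + 4·11 = 72°C ✓
GC clamp: 3' end CGG has 3 G/C ✓
length: length 25 ✓

Meets all criteria.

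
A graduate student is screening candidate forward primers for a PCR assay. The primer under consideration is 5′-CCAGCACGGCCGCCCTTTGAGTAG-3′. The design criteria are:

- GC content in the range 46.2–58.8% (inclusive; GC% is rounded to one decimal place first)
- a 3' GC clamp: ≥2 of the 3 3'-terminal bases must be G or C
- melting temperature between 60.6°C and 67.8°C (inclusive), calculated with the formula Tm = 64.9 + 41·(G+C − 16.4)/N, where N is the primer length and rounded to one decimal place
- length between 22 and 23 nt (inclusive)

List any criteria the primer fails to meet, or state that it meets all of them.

Fails: GC content, GC clamp, length.

Base counts: A=4, T=4, G=7, C=9 (length 24).
GC content: GC 16/24 = 66.7%, outside 46.2–58.8% ✗
GC clamp: 3' end TAG has 1 G/C, need ≥2 ✗
Tm: Tm = 64.9 + 41·(16 − 16.4)/24 = 64.2°C ✓
length: length 24, outside 22–23 ✗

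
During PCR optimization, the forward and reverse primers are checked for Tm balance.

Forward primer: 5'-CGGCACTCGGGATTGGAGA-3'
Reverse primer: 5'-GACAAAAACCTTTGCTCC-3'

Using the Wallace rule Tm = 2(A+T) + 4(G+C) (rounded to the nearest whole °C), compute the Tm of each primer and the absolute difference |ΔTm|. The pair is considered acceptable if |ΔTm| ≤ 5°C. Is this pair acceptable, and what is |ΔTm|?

Forward: A=4 T=3 G=8 C=4 → Tm = 2·7 + 4·12 = 62°C.
Reverse: A=6 T=4 G=2 C=6 → Tm = 2·10 + 4·8 = 52°C.
|ΔTm| = |62 − 52| = 10°C, > 5°C.

|ΔTm| = 10°C; the pair is not acceptable.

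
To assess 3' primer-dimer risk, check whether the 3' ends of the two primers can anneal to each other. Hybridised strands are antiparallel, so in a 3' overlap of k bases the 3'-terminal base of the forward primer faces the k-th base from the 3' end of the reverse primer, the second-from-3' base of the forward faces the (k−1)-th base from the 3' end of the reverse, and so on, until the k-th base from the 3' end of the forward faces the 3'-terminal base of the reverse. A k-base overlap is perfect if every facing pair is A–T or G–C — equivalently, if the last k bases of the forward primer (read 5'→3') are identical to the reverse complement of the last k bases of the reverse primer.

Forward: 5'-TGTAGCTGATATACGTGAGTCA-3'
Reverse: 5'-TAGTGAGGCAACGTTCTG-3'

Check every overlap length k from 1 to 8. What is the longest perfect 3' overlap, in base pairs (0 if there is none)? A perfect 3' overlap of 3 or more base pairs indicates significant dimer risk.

Longest perfect overlap: 2 complementary base pairs; below the dimer-risk threshold (threshold 3).

Last 8 bases (5'→3') — forward …GTGAGTCA, reverse …ACGTTCTG.
Reverse complement of the reverse primer's last 8 bases: CAGAACGT; its first k bases are the reverse complement of the reverse primer's last k bases, so a perfect k-base overlap needs the forward primer's last k bases to equal them.
Comparing (forward last k vs required): k=1: A vs C ✗; k=2: CA vs CA ✓; k=3: TCA vs CAG ✗; k=4: GTCA vs CAGA ✗; k=5: AGTCA vs CAGAA ✗; k=6: GAGTCA vs CAGAAC ✗; k=7: TGAGTCA vs CAGAACG ✗; k=8: GTGAGTCA vs CAGAACGT ✗.
Only k = 2 is perfect, so the longest perfect 3' overlap is 2.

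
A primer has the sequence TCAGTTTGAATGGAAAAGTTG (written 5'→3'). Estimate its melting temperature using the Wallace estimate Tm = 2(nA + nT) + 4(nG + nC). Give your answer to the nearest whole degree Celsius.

56°C

Base counts: A=7, T=7, G=6, C=1 (length 21).
Tm = 2·(7+7) + 4·(6+1) = 2·14 + 4·7 = 28 + 28 = 56°C.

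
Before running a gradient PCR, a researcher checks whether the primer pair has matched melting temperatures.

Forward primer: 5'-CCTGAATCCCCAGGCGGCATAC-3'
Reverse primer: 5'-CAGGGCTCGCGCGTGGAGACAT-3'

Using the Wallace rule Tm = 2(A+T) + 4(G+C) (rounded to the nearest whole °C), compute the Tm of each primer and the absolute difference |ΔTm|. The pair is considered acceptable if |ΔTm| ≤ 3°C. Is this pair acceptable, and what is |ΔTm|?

|ΔTm| = 2°C; the pair is acceptable.

Forward: A=5 T=3 G=5 C=9 → Tm = 2·8 + 4·14 = 72°C.
Reverse: A=4 T=3 G=9 C=6 → Tm = 2·7 + 4·15 = 74°C.
|ΔTm| = |72 − 74| = 2°C, ≤ 3°C.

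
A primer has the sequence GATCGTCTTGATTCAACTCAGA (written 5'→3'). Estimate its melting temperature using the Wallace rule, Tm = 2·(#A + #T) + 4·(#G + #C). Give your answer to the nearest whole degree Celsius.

Base counts: A=6, T=7, G=4, C=5 (length 22).
Tm = 2·(6+7) + 4·(4+5) = 2·13 + 4·9 = 26 + 36 = 62°C.

62°C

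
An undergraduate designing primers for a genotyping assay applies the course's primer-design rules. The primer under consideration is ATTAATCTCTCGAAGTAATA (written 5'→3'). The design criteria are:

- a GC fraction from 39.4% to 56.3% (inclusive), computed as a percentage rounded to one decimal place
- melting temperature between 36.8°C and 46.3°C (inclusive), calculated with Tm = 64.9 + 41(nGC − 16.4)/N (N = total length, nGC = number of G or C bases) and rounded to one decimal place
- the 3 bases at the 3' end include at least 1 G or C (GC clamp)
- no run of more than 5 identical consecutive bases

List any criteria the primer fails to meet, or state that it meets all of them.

Base counts: A=8, T=7, G=2, C=3 (length 20).
GC content: GC 5/20 = 25.0%, outside 39.4–56.3% ✗
Tm: Tm = 64.9 + 41·(5 − 16.4)/20 = 41.5°C ✓
GC clamp: 3' end ATA has 0 G/C, need ≥1 ✗
homopolymer run: longest run = 2 ✓

Fails: GC content, GC clamp.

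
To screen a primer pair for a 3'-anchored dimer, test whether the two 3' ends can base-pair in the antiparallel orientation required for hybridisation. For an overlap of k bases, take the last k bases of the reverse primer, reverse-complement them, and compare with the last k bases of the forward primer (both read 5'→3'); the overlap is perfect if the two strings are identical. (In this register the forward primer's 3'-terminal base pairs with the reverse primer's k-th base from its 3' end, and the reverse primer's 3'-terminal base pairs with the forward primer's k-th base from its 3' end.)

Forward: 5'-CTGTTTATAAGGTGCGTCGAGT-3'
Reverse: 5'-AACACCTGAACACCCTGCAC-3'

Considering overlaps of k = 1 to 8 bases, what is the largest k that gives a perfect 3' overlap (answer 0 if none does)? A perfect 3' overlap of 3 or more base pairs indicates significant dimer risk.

Last 8 bases (5'→3') — forward …CGTCGAGT, reverse …CCCTGCAC.
Reverse complement of the reverse primer's last 8 bases: GTGCAGGG; its first k bases are the reverse complement of the reverse primer's last k bases, so a perfect k-base overlap needs the forward primer's last k bases to equal them.
Comparing (forward last k vs required): k=1: T vs G ✗; k=2: GT vs GT ✓; k=3: AGT vs GTG ✗; k=4: GAGT vs GTGC ✗; k=5: CGAGT vs GTGCA ✗; k=6: TCGAGT vs GTGCAG ✗; k=7: GTCGAGT vs GTGCAGG ✗; k=8: CGTCGAGT vs GTGCAGGG ✗.
Only k = 2 is perfect, so the longest perfect 3' overlap is 2.

Longest perfect overlap: 2 complementary base pairs; below the dimer-risk threshold (threshold 3).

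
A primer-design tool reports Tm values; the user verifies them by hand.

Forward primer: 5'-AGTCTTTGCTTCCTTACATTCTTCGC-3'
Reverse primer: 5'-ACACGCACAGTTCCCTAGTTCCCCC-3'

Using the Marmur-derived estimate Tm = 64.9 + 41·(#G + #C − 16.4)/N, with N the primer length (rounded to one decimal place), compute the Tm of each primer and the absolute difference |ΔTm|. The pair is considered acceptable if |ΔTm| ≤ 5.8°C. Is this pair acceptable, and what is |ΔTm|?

|ΔTm| = 6.2°C; the pair is not acceptable.

Forward: G+C = 11, N = 26 → Tm = 64.9 + 41·(11 − 16.4)/26 = 56.4°C.
Reverse: G+C = 15, N = 25 → Tm = 64.9 + 41·(15 − 16.4)/25 = 62.6°C.
|ΔTm| = |56.4 − 62.6| = 6.2°C, > 5.8°C.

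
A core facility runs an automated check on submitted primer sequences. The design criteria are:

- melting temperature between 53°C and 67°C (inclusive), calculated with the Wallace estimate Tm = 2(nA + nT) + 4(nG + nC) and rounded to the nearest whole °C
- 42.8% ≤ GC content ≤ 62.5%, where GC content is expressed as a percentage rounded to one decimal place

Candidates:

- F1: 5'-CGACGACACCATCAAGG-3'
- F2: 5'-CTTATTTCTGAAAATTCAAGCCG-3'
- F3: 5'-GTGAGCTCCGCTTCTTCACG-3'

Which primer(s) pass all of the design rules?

F1 (17 nt, A=6 T=1 G=4 C=6): Tm = 2·7 + 4·10 = 54°C ✓; GC 10/17 = 58.8% ✓ — passes.
F2 (23 nt, A=7 T=8 G=3 C=5): Tm = 2·15 + 4·8 = 62°C ✓; GC 8/23 = 34.8%, outside 42.8–62.5% ✗ — fails.
F3 (20 nt, A=2 T=6 G=5 C=7): Tm = 2·8 + 4·12 = 64°C ✓; GC 12/20 = 60.0% ✓ — passes.

F1 and F3.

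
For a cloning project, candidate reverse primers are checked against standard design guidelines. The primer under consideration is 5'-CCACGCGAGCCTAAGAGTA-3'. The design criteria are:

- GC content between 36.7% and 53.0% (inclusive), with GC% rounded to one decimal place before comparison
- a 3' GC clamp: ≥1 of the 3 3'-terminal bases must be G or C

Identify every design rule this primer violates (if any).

Fails: GC content.

Base counts: A=6, T=2, G=5, C=6 (length 19).
GC content: GC 11/19 = 57.9%, outside 36.7–53.0% ✗
GC clamp: 3' end GTA has 1 G/C ✓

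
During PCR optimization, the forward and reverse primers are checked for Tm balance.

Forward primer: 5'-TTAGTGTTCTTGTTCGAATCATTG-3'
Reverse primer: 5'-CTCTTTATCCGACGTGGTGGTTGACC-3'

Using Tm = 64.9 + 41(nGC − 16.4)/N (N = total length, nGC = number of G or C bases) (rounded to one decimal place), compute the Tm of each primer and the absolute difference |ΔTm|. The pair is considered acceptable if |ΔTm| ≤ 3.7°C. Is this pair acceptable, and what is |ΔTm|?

Forward: G+C = 8, N = 24 → Tm = 64.9 + 41·(8 − 16.4)/24 = 50.6°C.
Reverse: G+C = 14, N = 26 → Tm = 64.9 + 41·(14 − 16.4)/26 = 61.1°C.
|ΔTm| = |50.6 − 61.1| = 10.5°C, > 3.7°C.

|ΔTm| = 10.5°C; the pair is not acceptable.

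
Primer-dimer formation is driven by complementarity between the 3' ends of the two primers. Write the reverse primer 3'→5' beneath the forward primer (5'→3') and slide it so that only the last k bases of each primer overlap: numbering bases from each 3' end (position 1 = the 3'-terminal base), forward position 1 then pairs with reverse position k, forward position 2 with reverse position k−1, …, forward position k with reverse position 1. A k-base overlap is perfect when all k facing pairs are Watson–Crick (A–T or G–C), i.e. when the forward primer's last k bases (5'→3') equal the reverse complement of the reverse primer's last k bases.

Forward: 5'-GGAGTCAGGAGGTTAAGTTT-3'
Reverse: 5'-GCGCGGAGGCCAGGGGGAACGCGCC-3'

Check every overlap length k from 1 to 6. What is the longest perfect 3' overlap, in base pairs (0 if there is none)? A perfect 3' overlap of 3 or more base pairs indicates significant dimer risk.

Longest perfect overlap: 0 complementary base pairs; below the dimer-risk threshold (threshold 3).

Last 6 bases (5'→3') — forward …AAGTTT, reverse …CGCGCC.
Reverse complement of the reverse primer's last 6 bases: GGCGCG; its first k bases are the reverse complement of the reverse primer's last k bases, so a perfect k-base overlap needs the forward primer's last k bases to equal them.
Comparing (forward last k vs required): k=1: T vs G ✗; k=2: TT vs GG ✗; k=3: TTT vs GGC ✗; k=4: GTTT vs GGCG ✗; k=5: AGTTT vs GGCGC ✗; k=6: AAGTTT vs GGCGCG ✗.
No overlap length from 1 to 6 is perfect, so the longest perfect 3' overlap is 0.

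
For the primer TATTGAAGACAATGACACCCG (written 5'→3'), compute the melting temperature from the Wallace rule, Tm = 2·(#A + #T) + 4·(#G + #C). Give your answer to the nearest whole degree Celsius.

60°C

Base counts: A=8, T=4, G=4, C=5 (length 21).
Tm = 2·(8+4) + 4·(4+5) = 2·12 + 4·9 = 24 + 36 = 60°C.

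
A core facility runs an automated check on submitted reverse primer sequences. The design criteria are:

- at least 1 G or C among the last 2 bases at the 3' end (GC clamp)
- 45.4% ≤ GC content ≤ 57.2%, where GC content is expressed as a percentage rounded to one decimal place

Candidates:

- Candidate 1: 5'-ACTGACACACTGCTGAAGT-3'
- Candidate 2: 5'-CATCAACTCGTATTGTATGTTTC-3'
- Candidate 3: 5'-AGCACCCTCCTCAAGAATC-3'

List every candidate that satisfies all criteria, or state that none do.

Candidate 1 and Candidate 3.

Candidate 1 (19 nt, A=6 T=4 G=4 C=5): 3' end GT has 1 G/C ✓; GC 9/19 = 47.4% ✓ — passes.
Candidate 2 (23 nt, A=5 T=10 G=3 C=5): 3' end TC has 1 G/C ✓; GC 8/23 = 34.8%, outside 45.4–57.2% ✗ — fails.
Candidate 3 (19 nt, A=6 T=3 G=2 C=8): 3' end TC has 1 G/C ✓; GC 10/19 = 52.6% ✓ — passes.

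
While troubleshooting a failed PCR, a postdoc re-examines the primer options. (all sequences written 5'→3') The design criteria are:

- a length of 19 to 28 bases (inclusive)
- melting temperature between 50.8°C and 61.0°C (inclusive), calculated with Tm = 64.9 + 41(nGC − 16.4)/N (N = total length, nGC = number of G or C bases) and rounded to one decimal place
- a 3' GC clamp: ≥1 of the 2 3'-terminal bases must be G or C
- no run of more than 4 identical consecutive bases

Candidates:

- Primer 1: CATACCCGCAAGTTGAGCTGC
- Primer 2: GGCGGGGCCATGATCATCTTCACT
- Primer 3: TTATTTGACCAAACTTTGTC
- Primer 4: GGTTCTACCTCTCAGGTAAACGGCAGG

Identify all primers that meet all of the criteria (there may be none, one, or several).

Primer 1 and Primer 2.

Primer 1 (21 nt, A=5 T=4 G=5 C=7): length 21 ✓; Tm = 64.9 + 41·(12 − 16.4)/21 = 56.3°C ✓; 3' end GC has 2 G/C ✓; longest run = 3 ✓ — passes.
Primer 2 (24 nt, A=4 T=6 G=7 C=7): length 24 ✓; Tm = 64.9 + 41·(14 − 16.4)/24 = 60.8°C ✓; 3' end CT has 1 G/C ✓; longest run = 4 ✓ — passes.
Primer 3 (20 nt, A=5 T=9 G=2 C=4): length 20 ✓; Tm = 64.9 + 41·(6 − 16.4)/20 = 43.6°C, outside 50.8–61.0°C ✗; 3' end TC has 1 G/C ✓; longest run = 3 ✓ — fails.
Primer 4 (27 nt, A=6 T=6 G=8 C=7): length 27 ✓; Tm = 64.9 + 41·(15 − 16.4)/27 = 62.8°C, outside 50.8–61.0°C ✗; 3' end GG has 2 G/C ✓; longest run = 3 ✓ — fails.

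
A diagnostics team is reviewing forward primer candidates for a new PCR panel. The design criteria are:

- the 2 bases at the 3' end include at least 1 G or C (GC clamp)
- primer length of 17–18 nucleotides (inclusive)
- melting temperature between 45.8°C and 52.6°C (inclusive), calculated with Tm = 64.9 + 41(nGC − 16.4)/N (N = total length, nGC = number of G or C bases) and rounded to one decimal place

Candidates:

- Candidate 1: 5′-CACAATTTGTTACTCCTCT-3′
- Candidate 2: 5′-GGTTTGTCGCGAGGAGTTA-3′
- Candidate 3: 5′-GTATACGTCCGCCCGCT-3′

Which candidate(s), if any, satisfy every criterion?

Candidate 1 (19 nt, A=4 T=8 G=1 C=6): 3' end CT has 1 G/C ✓; length 19, outside 17–18 ✗; Tm = 64.9 + 41·(7 − 16.4)/19 = 44.6°C, outside 45.8–52.6°C ✗ — fails.
Candidate 2 (19 nt, A=3 T=6 G=8 C=2): 3' end TA has 0 G/C, need ≥1 ✗; length 19, outside 17–18 ✗; Tm = 64.9 + 41·(10 − 16.4)/19 = 51.1°C ✓ — fails.
Candidate 3 (17 nt, A=2 T=4 G=4 C=7): 3' end CT has 1 G/C ✓; length 17 ✓; Tm = 64.9 + 41·(11 − 16.4)/17 = 51.9°C ✓ — passes.

Candidate 3 only.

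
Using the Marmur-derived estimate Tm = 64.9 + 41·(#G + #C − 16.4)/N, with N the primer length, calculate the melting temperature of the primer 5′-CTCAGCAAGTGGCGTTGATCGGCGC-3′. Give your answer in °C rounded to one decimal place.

64.2°C

Base counts: A=4, T=5, G=9, C=7; G+C = 16, N = 25.
Tm = 64.9 + 41·(16 − 16.4)/25 = 64.9 + -16.40/25 = 64.2°C.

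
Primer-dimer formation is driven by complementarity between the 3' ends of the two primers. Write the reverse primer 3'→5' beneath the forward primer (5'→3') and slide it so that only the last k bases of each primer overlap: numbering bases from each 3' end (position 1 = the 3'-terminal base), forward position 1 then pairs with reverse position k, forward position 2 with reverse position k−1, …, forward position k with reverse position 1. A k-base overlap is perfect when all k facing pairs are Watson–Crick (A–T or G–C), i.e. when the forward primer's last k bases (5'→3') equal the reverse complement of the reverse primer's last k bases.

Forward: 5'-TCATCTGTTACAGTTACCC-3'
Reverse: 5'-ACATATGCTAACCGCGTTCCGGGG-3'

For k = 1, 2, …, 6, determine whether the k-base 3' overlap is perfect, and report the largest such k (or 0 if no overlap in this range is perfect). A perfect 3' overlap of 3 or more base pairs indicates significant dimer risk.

Last 6 bases (5'→3') — forward …TTACCC, reverse …CCGGGG.
Reverse complement of the reverse primer's last 6 bases: CCCCGG; its first k bases are the reverse complement of the reverse primer's last k bases, so a perfect k-base overlap needs the forward primer's last k bases to equal them.
Comparing (forward last k vs required): k=1: C vs C ✓; k=2: CC vs CC ✓; k=3: CCC vs CCC ✓; k=4: ACCC vs CCCC ✗; k=5: TACCC vs CCCCG ✗; k=6: TTACCC vs CCCCGG ✗.
Perfect overlaps at k = 1, 2, 3; the largest is 3.

Longest perfect overlap: 3 complementary base pairs; significant dimer risk (threshold 3).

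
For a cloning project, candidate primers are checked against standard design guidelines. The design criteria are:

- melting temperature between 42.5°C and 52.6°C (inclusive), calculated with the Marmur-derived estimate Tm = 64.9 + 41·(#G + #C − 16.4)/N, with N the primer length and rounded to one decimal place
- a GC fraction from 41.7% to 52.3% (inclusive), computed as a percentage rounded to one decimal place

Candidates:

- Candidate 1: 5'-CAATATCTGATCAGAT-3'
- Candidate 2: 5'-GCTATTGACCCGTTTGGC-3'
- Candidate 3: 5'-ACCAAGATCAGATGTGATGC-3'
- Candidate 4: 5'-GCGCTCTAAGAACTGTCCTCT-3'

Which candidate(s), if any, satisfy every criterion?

Candidate 3 only.

Candidate 1 (16 nt, A=6 T=5 G=2 C=3): Tm = 64.9 + 41·(5 − 16.4)/16 = 35.7°C, outside 42.5–52.6°C ✗; GC 5/16 = 31.3%, outside 41.7–52.3% ✗ — fails.
Candidate 2 (18 nt, A=2 T=6 G=5 C=5): Tm = 64.9 + 41·(10 − 16.4)/18 = 50.3°C ✓; GC 10/18 = 55.6%, outside 41.7–52.3% ✗ — fails.
Candidate 3 (20 nt, A=7 T=4 G=5 C=4): Tm = 64.9 + 41·(9 − 16.4)/20 = 49.7°C ✓; GC 9/20 = 45.0% ✓ — passes.
Candidate 4 (21 nt, A=4 T=6 G=4 C=7): Tm = 64.9 + 41·(11 − 16.4)/21 = 54.4°C, outside 42.5–52.6°C ✗; GC 11/21 = 52.4%, outside 41.7–52.3% ✗ — fails.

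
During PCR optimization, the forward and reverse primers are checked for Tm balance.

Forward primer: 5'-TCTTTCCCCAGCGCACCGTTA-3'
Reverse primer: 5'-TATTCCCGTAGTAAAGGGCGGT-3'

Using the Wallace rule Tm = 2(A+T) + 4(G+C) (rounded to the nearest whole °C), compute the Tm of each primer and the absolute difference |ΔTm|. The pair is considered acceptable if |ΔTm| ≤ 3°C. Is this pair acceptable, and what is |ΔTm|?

|ΔTm| = 0°C; the pair is acceptable.

Forward: A=3 T=6 G=3 C=9 → Tm = 2·9 + 4·12 = 66°C.
Reverse: A=5 T=6 G=7 C=4 → Tm = 2·11 + 4·11 = 66°C.
|ΔTm| = |66 − 66| = 0°C, ≤ 3°C.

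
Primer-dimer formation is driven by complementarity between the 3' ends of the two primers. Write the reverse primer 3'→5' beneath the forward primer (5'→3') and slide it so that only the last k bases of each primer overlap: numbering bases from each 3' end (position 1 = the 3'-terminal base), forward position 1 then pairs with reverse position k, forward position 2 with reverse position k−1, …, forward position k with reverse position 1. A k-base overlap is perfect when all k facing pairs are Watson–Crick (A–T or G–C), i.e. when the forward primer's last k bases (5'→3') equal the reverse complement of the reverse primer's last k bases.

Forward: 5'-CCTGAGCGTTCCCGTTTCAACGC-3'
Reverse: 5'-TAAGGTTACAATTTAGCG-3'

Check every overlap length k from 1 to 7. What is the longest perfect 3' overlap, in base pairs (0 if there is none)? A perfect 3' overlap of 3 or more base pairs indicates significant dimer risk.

Longest perfect overlap: 3 complementary base pairs; significant dimer risk (threshold 3).

Last 7 bases (5'→3') — forward …TCAACGC, reverse …TTTAGCG.
Reverse complement of the reverse primer's last 7 bases: CGCTAAA; its first k bases are the reverse complement of the reverse primer's last k bases, so a perfect k-base overlap needs the forward primer's last k bases to equal them.
Comparing (forward last k vs required): k=1: C vs C ✓; k=2: GC vs CG ✗; k=3: CGC vs CGC ✓; k=4: ACGC vs CGCT ✗; k=5: AACGC vs CGCTA ✗; k=6: CAACGC vs CGCTAA ✗; k=7: TCAACGC vs CGCTAAA ✗.
Perfect overlaps at k = 1, 3; the largest is 3.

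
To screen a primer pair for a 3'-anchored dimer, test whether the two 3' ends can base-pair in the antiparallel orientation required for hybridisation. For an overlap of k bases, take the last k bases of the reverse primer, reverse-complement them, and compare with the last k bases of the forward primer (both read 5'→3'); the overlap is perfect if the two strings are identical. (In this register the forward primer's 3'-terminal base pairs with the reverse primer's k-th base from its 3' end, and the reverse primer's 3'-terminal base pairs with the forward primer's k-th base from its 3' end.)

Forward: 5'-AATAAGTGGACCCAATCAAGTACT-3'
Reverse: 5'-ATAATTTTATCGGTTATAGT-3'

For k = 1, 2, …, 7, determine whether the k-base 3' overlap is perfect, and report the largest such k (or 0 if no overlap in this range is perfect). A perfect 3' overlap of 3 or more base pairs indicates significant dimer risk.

Longest perfect overlap: 3 complementary base pairs; significant dimer risk (threshold 3).

Last 7 bases (5'→3') — forward …AAGTACT, reverse …TTATAGT.
Reverse complement of the reverse primer's last 7 bases: ACTATAA; its first k bases are the reverse complement of the reverse primer's last k bases, so a perfect k-base overlap needs the forward primer's last k bases to equal them.
Comparing (forward last k vs required): k=1: T vs A ✗; k=2: CT vs AC ✗; k=3: ACT vs ACT ✓; k=4: TACT vs ACTA ✗; k=5: GTACT vs ACTAT ✗; k=6: AGTACT vs ACTATA ✗; k=7: AAGTACT vs ACTATAA ✗.
Only k = 3 is perfect, so the longest perfect 3' overlap is 3.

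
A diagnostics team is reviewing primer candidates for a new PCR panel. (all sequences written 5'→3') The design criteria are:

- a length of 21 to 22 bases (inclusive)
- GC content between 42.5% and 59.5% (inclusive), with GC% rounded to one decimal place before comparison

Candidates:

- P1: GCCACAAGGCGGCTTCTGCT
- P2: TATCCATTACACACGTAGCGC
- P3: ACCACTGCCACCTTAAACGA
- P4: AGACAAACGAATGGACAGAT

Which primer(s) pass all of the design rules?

P1 (20 nt, A=3 T=4 G=6 C=7): length 20, outside 21–22 ✗; GC 13/20 = 65.0%, outside 42.5–59.5% ✗ — fails.
P2 (21 nt, A=6 T=5 G=3 C=7): length 21 ✓; GC 10/21 = 47.6% ✓ — passes.
P3 (20 nt, A=7 T=3 G=2 C=8): length 20, outside 21–22 ✗; GC 10/20 = 50.0% ✓ — fails.
P4 (20 nt, A=10 T=2 G=5 C=3): length 20, outside 21–22 ✗; GC 8/20 = 40.0%, outside 42.5–59.5% ✗ — fails.

P2 only.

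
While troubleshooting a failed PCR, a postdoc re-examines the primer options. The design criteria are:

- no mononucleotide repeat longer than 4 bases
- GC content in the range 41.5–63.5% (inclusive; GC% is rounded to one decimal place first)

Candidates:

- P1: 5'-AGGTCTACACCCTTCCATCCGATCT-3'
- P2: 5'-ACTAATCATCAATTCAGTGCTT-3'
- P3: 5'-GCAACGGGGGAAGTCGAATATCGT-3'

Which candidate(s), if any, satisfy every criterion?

P1 only.

P1 (25 nt, A=5 T=7 G=3 C=10): longest run = 3 ✓; GC 13/25 = 52.0% ✓ — passes.
P2 (22 nt, A=7 T=8 G=2 C=5): longest run = 2 ✓; GC 7/22 = 31.8%, outside 41.5–63.5% ✗ — fails.
P3 (24 nt, A=7 T=4 G=9 C=4): longest run = 5, exceeds 4 ✗; GC 13/24 = 54.2% ✓ — fails.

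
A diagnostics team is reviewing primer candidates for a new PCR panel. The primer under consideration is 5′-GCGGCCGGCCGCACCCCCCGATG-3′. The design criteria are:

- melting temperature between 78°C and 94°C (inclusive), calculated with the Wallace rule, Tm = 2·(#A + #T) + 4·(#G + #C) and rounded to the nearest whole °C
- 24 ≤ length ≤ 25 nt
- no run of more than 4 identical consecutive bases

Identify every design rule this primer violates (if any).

Fails: length, homopolymer run.

Base counts: A=2, T=1, G=8, C=12 (length 23).
Tm: Tm = 2·3 + 4·20 = 86°C ✓
length: length 23, outside 24–25 ✗
homopolymer run: longest run = 6, exceeds 4 ✗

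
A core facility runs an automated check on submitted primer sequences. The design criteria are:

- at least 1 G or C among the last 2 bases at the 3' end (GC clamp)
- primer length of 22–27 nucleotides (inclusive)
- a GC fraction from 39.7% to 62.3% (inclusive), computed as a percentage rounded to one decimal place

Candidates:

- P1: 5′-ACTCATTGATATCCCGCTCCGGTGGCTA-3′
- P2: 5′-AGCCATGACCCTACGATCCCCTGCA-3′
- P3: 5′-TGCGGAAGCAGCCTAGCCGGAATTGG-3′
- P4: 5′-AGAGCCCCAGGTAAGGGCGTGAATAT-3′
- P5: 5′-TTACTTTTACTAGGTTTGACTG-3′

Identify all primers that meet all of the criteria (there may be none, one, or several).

P1 (28 nt, A=5 T=8 G=6 C=9): 3' end TA has 0 G/C, need ≥1 ✗; length 28, outside 22–27 ✗; GC 15/28 = 53.6% ✓ — fails.
P2 (25 nt, A=6 T=4 G=4 C=11): 3' end CA has 1 G/C ✓; length 25 ✓; GC 15/25 = 60.0% ✓ — passes.
P3 (26 nt, A=6 T=4 G=10 C=6): 3' end GG has 2 G/C ✓; length 26 ✓; GC 16/26 = 61.5% ✓ — passes.
P4 (26 nt, A=8 T=4 G=9 C=5): 3' end AT has 0 G/C, need ≥1 ✗; length 26 ✓; GC 14/26 = 53.8% ✓ — fails.
P5 (22 nt, A=4 T=11 G=4 C=3): 3' end TG has 1 G/C ✓; length 22 ✓; GC 7/22 = 31.8%, outside 39.7–62.3% ✗ — fails.

P2 and P3.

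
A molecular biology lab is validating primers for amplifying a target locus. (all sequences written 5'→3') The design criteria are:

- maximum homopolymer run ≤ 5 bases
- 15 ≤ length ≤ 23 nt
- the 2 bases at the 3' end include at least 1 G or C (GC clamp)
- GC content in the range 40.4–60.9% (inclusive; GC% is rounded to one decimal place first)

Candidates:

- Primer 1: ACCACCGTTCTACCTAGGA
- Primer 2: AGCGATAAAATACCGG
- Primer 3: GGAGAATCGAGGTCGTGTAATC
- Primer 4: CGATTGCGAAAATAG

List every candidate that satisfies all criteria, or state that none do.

Primer 1, Primer 2 and Primer 3.

Primer 1 (19 nt, A=5 T=4 G=3 C=7): longest run = 2 ✓; length 19 ✓; 3' end GA has 1 G/C ✓; GC 10/19 = 52.6% ✓ — passes.
Primer 2 (16 nt, A=7 T=2 G=4 C=3): longest run = 4 ✓; length 16 ✓; 3' end GG has 2 G/C ✓; GC 7/16 = 43.8% ✓ — passes.
Primer 3 (22 nt, A=6 T=5 G=8 C=3): longest run = 2 ✓; length 22 ✓; 3' end TC has 1 G/C ✓; GC 11/22 = 50.0% ✓ — passes.
Primer 4 (15 nt, A=6 T=3 G=4 C=2): longest run = 4 ✓; length 15 ✓; 3' end AG has 1 G/C ✓; GC 6/15 = 40.0%, outside 40.4–60.9% ✗ — fails.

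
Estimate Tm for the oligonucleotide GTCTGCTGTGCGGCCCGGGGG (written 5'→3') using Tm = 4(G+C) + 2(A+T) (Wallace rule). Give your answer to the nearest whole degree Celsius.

76°C

Base counts: A=0, T=4, G=11, C=6 (length 21).
Tm = 2·(0+4) + 4·(11+6) = 2·4 + 4·17 = 8 + 68 = 76°C.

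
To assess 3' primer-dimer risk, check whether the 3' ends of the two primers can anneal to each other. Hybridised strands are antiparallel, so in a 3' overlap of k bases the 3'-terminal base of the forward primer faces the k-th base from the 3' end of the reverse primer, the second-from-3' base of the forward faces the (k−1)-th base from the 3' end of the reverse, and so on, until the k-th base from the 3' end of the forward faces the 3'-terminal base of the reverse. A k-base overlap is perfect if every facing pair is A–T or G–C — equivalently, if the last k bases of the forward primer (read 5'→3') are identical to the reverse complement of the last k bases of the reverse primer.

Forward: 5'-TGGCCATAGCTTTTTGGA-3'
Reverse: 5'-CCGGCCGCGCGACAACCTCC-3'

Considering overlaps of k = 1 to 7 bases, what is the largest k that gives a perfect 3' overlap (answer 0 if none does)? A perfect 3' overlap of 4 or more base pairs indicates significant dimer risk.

Longest perfect overlap: 3 complementary base pairs; below the dimer-risk threshold (threshold 4).

Last 7 bases (5'→3') — forward …TTTTGGA, reverse …AACCTCC.
Reverse complement of the reverse primer's last 7 bases: GGAGGTT; its first k bases are the reverse complement of the reverse primer's last k bases, so a perfect k-base overlap needs the forward primer's last k bases to equal them.
Comparing (forward last k vs required): k=1: A vs G ✗; k=2: GA vs GG ✗; k=3: GGA vs GGA ✓; k=4: TGGA vs GGAG ✗; k=5: TTGGA vs GGAGG ✗; k=6: TTTGGA vs GGAGGT ✗; k=7: TTTTGGA vs GGAGGTT ✗.
Only k = 3 is perfect, so the longest perfect 3' overlap is 3.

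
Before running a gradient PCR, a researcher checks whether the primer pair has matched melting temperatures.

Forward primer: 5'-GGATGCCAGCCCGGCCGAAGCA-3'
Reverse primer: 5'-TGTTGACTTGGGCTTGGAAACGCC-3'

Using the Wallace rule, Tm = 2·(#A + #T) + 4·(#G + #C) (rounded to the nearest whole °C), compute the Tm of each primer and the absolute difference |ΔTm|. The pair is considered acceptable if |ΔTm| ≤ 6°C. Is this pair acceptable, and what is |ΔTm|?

|ΔTm| = 2°C; the pair is acceptable.

Forward: A=5 T=1 G=8 C=8 → Tm = 2·6 + 4·16 = 76°C.
Reverse: A=4 T=7 G=8 C=5 → Tm = 2·11 + 4·13 = 74°C.
|ΔTm| = |76 − 74| = 2°C, ≤ 6°C.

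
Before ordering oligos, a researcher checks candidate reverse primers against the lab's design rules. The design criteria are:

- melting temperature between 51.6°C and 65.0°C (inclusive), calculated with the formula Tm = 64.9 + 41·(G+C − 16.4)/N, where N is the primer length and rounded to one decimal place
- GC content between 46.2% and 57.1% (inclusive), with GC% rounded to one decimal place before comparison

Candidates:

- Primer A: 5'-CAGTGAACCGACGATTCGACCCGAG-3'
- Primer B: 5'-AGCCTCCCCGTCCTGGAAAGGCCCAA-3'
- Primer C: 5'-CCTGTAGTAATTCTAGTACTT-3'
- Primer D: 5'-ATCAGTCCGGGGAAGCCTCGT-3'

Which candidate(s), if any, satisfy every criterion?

Primer A (25 nt, A=7 T=3 G=7 C=8): Tm = 64.9 + 41·(15 − 16.4)/25 = 62.6°C ✓; GC 15/25 = 60.0%, outside 46.2–57.1% ✗ — fails.
Primer B (26 nt, A=6 T=3 G=6 C=11): Tm = 64.9 + 41·(17 − 16.4)/26 = 65.8°C, outside 51.6–65.0°C ✗; GC 17/26 = 65.4%, outside 46.2–57.1% ✗ — fails.
Primer C (21 nt, A=5 T=9 G=3 C=4): Tm = 64.9 + 41·(7 − 16.4)/21 = 46.5°C, outside 51.6–65.0°C ✗; GC 7/21 = 33.3%, outside 46.2–57.1% ✗ — fails.
Primer D (21 nt, A=4 T=4 G=7 C=6): Tm = 64.9 + 41·(13 − 16.4)/21 = 58.3°C ✓; GC 13/21 = 61.9%, outside 46.2–57.1% ✗ — fails.

None of the candidates satisfy all criteria.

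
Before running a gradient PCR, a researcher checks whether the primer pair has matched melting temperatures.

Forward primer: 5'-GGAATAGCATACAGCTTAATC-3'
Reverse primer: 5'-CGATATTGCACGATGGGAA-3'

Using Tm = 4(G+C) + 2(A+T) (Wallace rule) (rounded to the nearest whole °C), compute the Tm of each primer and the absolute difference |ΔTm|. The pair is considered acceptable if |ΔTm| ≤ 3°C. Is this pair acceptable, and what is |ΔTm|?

Forward: A=8 T=5 G=4 C=4 → Tm = 2·13 + 4·8 = 58°C.
Reverse: A=6 T=4 G=6 C=3 → Tm = 2·10 + 4·9 = 56°C.
|ΔTm| = |58 − 56| = 2°C, ≤ 3°C.

|ΔTm| = 2°C; the pair is acceptable.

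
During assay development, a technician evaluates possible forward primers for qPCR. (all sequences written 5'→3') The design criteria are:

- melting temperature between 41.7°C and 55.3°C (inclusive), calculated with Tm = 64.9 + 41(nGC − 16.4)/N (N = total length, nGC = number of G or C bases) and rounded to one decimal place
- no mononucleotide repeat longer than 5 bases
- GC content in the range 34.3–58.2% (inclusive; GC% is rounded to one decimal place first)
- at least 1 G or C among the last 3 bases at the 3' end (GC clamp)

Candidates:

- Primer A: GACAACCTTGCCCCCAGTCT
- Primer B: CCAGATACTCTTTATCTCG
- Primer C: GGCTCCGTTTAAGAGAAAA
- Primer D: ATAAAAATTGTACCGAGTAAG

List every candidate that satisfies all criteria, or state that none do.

Primer B only.

Primer A (20 nt, A=4 T=4 G=3 C=9): Tm = 64.9 + 41·(12 − 16.4)/20 = 55.9°C, outside 41.7–55.3°C ✗; longest run = 5 ✓; GC 12/20 = 60.0%, outside 34.3–58.2% ✗; 3' end TCT has 1 G/C ✓ — fails.
Primer B (19 nt, A=4 T=7 G=2 C=6): Tm = 64.9 + 41·(8 − 16.4)/19 = 46.8°C ✓; longest run = 3 ✓; GC 8/19 = 42.1% ✓; 3' end TCG has 2 G/C ✓ — passes.
Primer C (19 nt, A=7 T=4 G=5 C=3): Tm = 64.9 + 41·(8 − 16.4)/19 = 46.8°C ✓; longest run = 4 ✓; GC 8/19 = 42.1% ✓; 3' end AAA has 0 G/C, need ≥1 ✗ — fails.
Primer D (21 nt, A=10 T=5 G=4 C=2): Tm = 64.9 + 41·(6 − 16.4)/21 = 44.6°C ✓; longest run = 5 ✓; GC 6/21 = 28.6%, outside 34.3–58.2% ✗; 3' end AAG has 1 G/C ✓ — fails.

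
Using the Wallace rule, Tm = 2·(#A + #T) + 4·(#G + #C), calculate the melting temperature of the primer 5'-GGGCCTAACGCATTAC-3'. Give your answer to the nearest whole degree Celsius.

Base counts: A=4, T=3, G=4, C=5 (length 16).
Tm = 2·(4+3) + 4·(4+5) = 2·7 + 4·9 = 14 + 36 = 50°C.

50°C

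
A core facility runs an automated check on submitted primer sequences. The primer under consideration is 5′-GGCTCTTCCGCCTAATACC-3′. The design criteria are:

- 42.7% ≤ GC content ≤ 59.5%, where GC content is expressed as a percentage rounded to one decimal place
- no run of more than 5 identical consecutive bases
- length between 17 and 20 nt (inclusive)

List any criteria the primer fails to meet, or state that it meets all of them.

Base counts: A=3, T=5, G=3, C=8 (length 19).
GC content: GC 11/19 = 57.9% ✓
homopolymer run: longest run = 2 ✓
length: length 19 ✓

Meets all criteria.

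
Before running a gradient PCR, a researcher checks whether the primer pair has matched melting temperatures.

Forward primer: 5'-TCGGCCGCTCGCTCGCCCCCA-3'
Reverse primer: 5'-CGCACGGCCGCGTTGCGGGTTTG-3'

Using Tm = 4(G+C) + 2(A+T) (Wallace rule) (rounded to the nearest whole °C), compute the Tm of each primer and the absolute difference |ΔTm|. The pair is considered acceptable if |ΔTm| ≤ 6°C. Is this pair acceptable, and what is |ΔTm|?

Forward: A=1 T=3 G=5 C=12 → Tm = 2·4 + 4·17 = 76°C.
Reverse: A=1 T=5 G=10 C=7 → Tm = 2·6 + 4·17 = 80°C.
|ΔTm| = |76 − 80| = 4°C, ≤ 6°C.

|ΔTm| = 4°C; the pair is acceptable.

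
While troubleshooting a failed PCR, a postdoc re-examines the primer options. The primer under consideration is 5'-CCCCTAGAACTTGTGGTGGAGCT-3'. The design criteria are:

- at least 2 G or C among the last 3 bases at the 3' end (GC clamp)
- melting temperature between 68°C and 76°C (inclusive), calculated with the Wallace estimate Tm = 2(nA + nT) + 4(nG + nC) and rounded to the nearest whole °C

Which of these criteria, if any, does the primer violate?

Base counts: A=4, T=6, G=7, C=6 (length 23).
GC clamp: 3' end GCT has 2 G/C ✓
Tm: Tm = 2·10 + 4·13 = 72°C ✓

Meets all criteria.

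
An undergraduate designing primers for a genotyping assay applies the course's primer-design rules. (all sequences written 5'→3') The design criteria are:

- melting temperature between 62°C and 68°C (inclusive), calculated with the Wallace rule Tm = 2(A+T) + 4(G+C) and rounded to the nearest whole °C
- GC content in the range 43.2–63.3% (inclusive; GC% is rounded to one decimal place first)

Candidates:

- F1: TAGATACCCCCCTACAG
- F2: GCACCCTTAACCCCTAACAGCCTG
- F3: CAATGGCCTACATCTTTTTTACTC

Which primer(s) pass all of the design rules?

None of the candidates satisfy all criteria.

F1 (17 nt, A=5 T=3 G=2 C=7): Tm = 2·8 + 4·9 = 52°C, outside 62–68°C ✗; GC 9/17 = 52.9% ✓ — fails.
F2 (24 nt, A=6 T=4 G=3 C=11): Tm = 2·10 + 4·14 = 76°C, outside 62–68°C ✗; GC 14/24 = 58.3% ✓ — fails.
F3 (24 nt, A=5 T=10 G=2 C=7): Tm = 2·15 + 4·9 = 66°C ✓; GC 9/24 = 37.5%, outside 43.2–63.3% ✗ — fails.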